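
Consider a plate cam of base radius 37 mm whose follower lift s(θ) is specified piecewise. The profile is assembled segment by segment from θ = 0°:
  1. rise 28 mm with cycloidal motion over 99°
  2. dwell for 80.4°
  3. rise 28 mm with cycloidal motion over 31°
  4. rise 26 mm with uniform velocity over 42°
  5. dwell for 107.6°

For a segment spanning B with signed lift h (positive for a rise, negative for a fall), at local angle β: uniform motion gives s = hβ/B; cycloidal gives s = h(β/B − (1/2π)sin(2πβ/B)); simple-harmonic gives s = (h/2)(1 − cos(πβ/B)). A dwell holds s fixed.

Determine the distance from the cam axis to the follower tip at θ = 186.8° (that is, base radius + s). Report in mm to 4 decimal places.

seg 1 [0°–99°] cycloidal, h=28: full span → s += 28 → s = 28.0000
seg 2 [99°–179.4°] dwell: s stays 28.0000
seg 3 [179.4°–210.4°] cycloidal, h=28: θ=186.8° here. β=7.4, B=31. 28·(0.2387 − sin(2π·0.2387)/(2π)) = 2.2387 → s = 30.2387
radial distance = base radius + s = 37 + 30.2387 = 67.2387

67.2387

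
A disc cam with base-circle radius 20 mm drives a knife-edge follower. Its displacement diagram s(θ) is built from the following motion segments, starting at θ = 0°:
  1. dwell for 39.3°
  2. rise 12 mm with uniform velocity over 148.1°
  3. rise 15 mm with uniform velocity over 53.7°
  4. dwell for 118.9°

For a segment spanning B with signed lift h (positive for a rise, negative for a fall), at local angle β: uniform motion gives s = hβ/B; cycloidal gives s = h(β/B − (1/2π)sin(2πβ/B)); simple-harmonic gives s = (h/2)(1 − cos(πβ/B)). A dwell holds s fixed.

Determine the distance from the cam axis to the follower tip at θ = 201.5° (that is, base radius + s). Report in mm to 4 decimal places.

seg 1 [0°–39.3°] dwell: s stays 0.0000
seg 2 [39.3°–187.4°] uniform, h=12: full span → s += 12 → s = 12.0000
seg 3 [187.4°–241.1°] uniform, h=15: θ=201.5° here. β=14.1, B=53.7. 15·14.1/53.7 = 3.9385 → s = 15.9385
radial distance = base radius + s = 20 + 15.9385 = 35.9385

35.9385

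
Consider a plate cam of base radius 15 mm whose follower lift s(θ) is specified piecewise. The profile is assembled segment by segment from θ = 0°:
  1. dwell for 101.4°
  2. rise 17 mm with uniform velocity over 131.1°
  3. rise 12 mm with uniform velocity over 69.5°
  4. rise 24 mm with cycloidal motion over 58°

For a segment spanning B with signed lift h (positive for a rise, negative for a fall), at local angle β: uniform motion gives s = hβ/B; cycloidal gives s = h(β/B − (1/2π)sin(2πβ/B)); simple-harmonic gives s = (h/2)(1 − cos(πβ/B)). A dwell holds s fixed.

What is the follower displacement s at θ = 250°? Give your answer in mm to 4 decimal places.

seg 1 [0°–101.4°] dwell: s stays 0.0000
seg 2 [101.4°–232.5°] uniform, h=17: full span → s += 17 → s = 17.0000
seg 3 [232.5°–302°] uniform, h=12: θ=250° here. β=17.5, B=69.5. 12·17.5/69.5 = 3.0216 → s = 20.0216

20.0216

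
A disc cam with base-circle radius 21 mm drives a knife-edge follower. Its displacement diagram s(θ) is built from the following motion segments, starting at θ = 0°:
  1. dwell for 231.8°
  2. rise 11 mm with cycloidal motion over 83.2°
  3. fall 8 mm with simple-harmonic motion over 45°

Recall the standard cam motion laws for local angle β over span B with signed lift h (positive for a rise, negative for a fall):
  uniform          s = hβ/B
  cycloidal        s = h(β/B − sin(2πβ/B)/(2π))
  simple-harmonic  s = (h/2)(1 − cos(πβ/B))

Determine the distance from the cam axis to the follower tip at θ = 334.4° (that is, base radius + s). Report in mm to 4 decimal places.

seg 1 [0°–231.8°] dwell: s stays 0.0000
seg 2 [231.8°–315°] cycloidal, h=11: full span → s += 11 → s = 11.0000
seg 3 [315°–360°] simple-harmonic, h=-8: θ=334.4° here. β=19.4, B=45. -8/2·(1 − cos(π·0.4311)) = -3.1411 → s = 7.8589
radial distance = base radius + s = 21 + 7.8589 = 28.8589

28.8589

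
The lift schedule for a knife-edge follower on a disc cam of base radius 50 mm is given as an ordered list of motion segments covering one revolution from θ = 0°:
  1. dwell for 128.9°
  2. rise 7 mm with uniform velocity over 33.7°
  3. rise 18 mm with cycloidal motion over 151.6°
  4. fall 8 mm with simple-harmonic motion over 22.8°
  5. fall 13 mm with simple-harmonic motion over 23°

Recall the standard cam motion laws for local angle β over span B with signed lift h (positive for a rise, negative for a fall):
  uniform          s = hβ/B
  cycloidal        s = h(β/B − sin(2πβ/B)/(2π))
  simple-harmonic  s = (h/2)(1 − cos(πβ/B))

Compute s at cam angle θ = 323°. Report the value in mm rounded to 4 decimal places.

seg 1 [0°–128.9°] dwell: s stays 0.0000
seg 2 [128.9°–162.6°] uniform, h=7: full span → s += 7 → s = 7.0000
seg 3 [162.6°–314.2°] cycloidal, h=18: full span → s += 18 → s = 25.0000
seg 4 [314.2°–337°] simple-harmonic, h=-8: θ=323° here. β=8.8, B=22.8. -8/2·(1 − cos(π·0.3860)) = -2.5974 → s = 22.4026

22.4026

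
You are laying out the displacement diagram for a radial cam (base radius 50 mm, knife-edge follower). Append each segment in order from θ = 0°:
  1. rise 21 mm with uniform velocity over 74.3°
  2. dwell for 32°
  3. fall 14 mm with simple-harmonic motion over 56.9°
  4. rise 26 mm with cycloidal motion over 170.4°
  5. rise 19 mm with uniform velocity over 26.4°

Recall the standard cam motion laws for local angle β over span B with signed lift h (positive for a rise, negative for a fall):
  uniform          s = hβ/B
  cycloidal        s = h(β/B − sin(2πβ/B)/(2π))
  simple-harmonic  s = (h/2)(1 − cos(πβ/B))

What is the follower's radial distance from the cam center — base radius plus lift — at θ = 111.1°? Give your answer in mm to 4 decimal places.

seg 1 [0°–74.3°] uniform, h=21: full span → s += 21 → s = 21.0000
seg 2 [74.3°–106.3°] dwell: s stays 21.0000
seg 3 [106.3°–163.2°] simple-harmonic, h=-14: θ=111.1° here. β=4.8, B=56.9. -14/2·(1 − cos(π·0.0844)) = -0.2444 → s = 20.7556
radial distance = base radius + s = 50 + 20.7556 = 70.7556

70.7556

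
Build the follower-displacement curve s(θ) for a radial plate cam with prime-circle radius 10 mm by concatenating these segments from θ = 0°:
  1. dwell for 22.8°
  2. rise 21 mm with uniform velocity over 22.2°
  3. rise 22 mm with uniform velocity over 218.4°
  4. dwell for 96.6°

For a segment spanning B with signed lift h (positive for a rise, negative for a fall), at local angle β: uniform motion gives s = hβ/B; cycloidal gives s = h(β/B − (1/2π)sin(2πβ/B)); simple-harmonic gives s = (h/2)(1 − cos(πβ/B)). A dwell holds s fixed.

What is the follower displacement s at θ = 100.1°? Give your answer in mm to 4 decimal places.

seg 1 [0°–22.8°] dwell: s stays 0.0000
seg 2 [22.8°–45°] uniform, h=21: full span → s += 21 → s = 21.0000
seg 3 [45°–263.4°] uniform, h=22: θ=100.1° here. β=55.1, B=218.4. 22·55.1/218.4 = 5.5504 → s = 26.5504

26.5504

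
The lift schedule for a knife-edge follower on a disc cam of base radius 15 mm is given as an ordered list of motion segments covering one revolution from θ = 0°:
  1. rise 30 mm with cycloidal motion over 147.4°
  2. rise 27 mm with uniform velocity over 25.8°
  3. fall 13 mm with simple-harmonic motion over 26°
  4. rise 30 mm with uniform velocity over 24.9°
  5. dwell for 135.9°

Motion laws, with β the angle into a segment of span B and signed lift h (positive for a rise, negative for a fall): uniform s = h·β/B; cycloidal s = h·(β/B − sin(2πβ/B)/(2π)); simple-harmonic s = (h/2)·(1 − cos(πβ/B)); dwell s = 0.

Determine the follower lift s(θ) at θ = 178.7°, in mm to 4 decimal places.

seg 1 [0°–147.4°] cycloidal, h=30: full span → s += 30 → s = 30.0000
seg 2 [147.4°–173.2°] uniform, h=27: full span → s += 27 → s = 57.0000
seg 3 [173.2°–199.2°] simple-harmonic, h=-13: θ=178.7° here. β=5.5, B=26. -13/2·(1 − cos(π·0.2115)) = -1.3833 → s = 55.6167

55.6167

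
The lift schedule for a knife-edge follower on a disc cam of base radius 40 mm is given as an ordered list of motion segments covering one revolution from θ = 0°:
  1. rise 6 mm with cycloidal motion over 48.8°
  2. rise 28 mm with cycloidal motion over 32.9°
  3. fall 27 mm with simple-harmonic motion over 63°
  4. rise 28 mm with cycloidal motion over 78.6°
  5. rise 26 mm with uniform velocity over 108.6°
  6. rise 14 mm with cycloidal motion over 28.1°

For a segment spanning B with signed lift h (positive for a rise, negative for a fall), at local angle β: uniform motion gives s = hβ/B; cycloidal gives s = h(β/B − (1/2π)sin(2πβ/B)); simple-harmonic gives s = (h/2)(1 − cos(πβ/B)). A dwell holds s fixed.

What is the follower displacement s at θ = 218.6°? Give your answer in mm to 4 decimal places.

seg 1 [0°–48.8°] cycloidal, h=6: full span → s += 6 → s = 6.0000
seg 2 [48.8°–81.7°] cycloidal, h=28: full span → s += 28 → s = 34.0000
seg 3 [81.7°–144.7°] simple-harmonic, h=-27: full span → s += -27 → s = 7.0000
seg 4 [144.7°–223.3°] cycloidal, h=28: θ=218.6° here. β=73.9, B=78.6. 28·(0.9402 − sin(2π·0.9402)/(2π)) = 27.9609 → s = 34.9609

34.9609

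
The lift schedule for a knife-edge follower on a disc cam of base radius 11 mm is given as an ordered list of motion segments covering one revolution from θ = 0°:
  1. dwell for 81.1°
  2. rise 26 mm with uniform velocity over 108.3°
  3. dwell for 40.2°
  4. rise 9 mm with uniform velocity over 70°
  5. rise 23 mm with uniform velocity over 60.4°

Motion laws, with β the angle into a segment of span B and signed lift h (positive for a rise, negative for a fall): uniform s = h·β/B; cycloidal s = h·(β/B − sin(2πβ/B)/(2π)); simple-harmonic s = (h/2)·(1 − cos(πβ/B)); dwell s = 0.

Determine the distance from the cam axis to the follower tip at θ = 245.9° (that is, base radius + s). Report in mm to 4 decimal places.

seg 1 [0°–81.1°] dwell: s stays 0.0000
seg 2 [81.1°–189.4°] uniform, h=26: full span → s += 26 → s = 26.0000
seg 3 [189.4°–229.6°] dwell: s stays 26.0000
seg 4 [229.6°–299.6°] uniform, h=9: θ=245.9° here. β=16.3, B=70. 9·16.3/70 = 2.0957 → s = 28.0957
radial distance = base radius + s = 11 + 28.0957 = 39.0957

39.0957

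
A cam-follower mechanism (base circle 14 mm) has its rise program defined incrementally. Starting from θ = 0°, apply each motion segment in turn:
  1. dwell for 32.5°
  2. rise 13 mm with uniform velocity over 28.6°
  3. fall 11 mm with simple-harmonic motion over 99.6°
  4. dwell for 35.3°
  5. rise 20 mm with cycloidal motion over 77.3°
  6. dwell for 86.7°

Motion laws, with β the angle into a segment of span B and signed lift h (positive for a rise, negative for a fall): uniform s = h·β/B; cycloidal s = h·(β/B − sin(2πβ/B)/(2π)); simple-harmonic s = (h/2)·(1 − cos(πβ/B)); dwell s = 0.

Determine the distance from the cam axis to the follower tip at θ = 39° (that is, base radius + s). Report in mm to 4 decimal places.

seg 1 [0°–32.5°] dwell: s stays 0.0000
seg 2 [32.5°–61.1°] uniform, h=13: θ=39° here. β=6.5, B=28.6. 13·6.5/28.6 = 2.9545 → s = 2.9545
radial distance = base radius + s = 14 + 2.9545 = 16.9545

16.9545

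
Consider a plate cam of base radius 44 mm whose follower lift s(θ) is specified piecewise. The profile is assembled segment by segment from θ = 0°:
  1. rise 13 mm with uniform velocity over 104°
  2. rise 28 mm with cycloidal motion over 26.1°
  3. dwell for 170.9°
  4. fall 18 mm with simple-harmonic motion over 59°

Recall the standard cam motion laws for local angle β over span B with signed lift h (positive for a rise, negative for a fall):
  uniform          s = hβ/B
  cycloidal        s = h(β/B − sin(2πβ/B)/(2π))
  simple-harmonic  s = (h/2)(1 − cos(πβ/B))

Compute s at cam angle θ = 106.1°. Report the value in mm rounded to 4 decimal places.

seg 1 [0°–104°] uniform, h=13: full span → s += 13 → s = 13.0000
seg 2 [104°–130.1°] cycloidal, h=28: θ=106.1° here. β=2.1, B=26.1. 28·(0.0805 − sin(2π·0.0805)/(2π)) = 0.0947 → s = 13.0947

13.0947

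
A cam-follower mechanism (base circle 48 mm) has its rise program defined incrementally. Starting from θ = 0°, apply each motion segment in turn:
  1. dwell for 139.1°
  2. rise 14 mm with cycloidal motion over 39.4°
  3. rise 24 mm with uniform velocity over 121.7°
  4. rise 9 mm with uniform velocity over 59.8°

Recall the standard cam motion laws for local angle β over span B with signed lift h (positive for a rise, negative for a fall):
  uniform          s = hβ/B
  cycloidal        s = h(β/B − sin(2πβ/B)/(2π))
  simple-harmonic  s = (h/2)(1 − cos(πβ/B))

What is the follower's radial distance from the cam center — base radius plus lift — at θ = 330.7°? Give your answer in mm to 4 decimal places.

seg 1 [0°–139.1°] dwell: s stays 0.0000
seg 2 [139.1°–178.5°] cycloidal, h=14: full span → s += 14 → s = 14.0000
seg 3 [178.5°–300.2°] uniform, h=24: full span → s += 24 → s = 38.0000
seg 4 [300.2°–360°] uniform, h=9: θ=330.7° here. β=30.5, B=59.8. 9·30.5/59.8 = 4.5903 → s = 42.5903
radial distance = base radius + s = 48 + 42.5903 = 90.5903

90.5903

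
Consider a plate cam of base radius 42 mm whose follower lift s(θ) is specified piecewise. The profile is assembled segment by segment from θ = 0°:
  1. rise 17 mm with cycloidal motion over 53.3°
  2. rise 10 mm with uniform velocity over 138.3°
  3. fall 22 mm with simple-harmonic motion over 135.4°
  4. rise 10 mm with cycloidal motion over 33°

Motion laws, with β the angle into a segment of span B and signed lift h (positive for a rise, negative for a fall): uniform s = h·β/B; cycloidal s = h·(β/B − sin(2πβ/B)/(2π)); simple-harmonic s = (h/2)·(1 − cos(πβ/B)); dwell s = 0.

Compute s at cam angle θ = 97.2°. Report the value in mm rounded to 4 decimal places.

seg 1 [0°–53.3°] cycloidal, h=17: full span → s += 17 → s = 17.0000
seg 2 [53.3°–191.6°] uniform, h=10: θ=97.2° here. β=43.9, B=138.3. 10·43.9/138.3 = 3.1743 → s = 20.1743

20.1743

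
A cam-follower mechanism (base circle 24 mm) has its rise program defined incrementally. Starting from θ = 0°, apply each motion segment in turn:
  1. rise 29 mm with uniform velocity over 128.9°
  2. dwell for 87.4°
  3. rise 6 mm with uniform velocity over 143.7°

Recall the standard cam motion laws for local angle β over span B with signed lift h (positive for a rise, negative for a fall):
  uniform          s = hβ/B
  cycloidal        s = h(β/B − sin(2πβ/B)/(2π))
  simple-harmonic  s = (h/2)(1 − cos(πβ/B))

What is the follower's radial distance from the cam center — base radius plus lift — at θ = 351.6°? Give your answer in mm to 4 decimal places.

seg 1 [0°–128.9°] uniform, h=29: full span → s += 29 → s = 29.0000
seg 2 [128.9°–216.3°] dwell: s stays 29.0000
seg 3 [216.3°–360°] uniform, h=6: θ=351.6° here. β=135.3, B=143.7. 6·135.3/143.7 = 5.6493 → s = 34.6493
radial distance = base radius + s = 24 + 34.6493 = 58.6493

58.6493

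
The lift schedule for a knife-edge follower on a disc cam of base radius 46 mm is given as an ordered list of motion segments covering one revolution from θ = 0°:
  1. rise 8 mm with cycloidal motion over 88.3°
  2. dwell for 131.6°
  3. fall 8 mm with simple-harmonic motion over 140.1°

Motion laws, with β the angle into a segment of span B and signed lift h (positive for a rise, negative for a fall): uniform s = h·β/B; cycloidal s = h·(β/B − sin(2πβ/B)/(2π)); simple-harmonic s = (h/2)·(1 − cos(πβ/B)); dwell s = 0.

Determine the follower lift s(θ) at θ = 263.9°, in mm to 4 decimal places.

seg 1 [0°–88.3°] cycloidal, h=8: full span → s += 8 → s = 8.0000
seg 2 [88.3°–219.9°] dwell: s stays 8.0000
seg 3 [219.9°–360°] simple-harmonic, h=-8: θ=263.9° here. β=44, B=140.1. -8/2·(1 − cos(π·0.3141)) = -1.7941 → s = 6.2059

6.2059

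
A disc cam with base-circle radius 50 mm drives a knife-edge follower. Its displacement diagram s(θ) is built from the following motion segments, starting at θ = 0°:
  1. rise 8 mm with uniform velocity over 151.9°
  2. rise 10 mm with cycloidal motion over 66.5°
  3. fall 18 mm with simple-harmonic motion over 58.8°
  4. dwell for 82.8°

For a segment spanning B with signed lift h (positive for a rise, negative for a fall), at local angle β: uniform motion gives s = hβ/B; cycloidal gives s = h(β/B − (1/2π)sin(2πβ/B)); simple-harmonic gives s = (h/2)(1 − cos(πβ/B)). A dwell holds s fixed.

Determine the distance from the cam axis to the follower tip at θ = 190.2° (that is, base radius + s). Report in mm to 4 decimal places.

seg 1 [0°–151.9°] uniform, h=8: full span → s += 8 → s = 8.0000
seg 2 [151.9°–218.4°] cycloidal, h=10: θ=190.2° here. β=38.3, B=66.5. 10·(0.5759 − sin(2π·0.5759)/(2π)) = 6.4903 → s = 14.4903
radial distance = base radius + s = 50 + 14.4903 = 64.4903

64.4903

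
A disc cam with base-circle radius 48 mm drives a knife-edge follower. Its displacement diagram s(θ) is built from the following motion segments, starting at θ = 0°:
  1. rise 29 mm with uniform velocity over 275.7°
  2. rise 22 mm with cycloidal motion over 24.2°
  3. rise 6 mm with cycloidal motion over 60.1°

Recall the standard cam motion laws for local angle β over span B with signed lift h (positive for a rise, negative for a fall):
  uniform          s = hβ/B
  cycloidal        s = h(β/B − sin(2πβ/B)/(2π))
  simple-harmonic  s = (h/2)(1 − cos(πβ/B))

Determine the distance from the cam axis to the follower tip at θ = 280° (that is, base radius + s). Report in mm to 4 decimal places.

seg 1 [0°–275.7°] uniform, h=29: full span → s += 29 → s = 29.0000
seg 2 [275.7°–299.9°] cycloidal, h=22: θ=280° here. β=4.3, B=24.2. 22·(0.1777 − sin(2π·0.1777)/(2π)) = 0.7629 → s = 29.7629
radial distance = base radius + s = 48 + 29.7629 = 77.7629

77.7629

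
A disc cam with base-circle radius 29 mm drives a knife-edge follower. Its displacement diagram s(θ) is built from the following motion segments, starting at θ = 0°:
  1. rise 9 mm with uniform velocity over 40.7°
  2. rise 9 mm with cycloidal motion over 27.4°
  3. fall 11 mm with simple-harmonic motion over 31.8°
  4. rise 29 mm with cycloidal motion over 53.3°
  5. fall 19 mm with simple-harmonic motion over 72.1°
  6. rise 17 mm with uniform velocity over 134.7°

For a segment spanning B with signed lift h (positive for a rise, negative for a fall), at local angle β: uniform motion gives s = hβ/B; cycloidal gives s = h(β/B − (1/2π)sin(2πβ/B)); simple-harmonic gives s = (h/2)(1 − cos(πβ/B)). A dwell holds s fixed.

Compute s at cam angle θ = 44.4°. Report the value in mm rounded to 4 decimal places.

seg 1 [0°–40.7°] uniform, h=9: full span → s += 9 → s = 9.0000
seg 2 [40.7°–68.1°] cycloidal, h=9: θ=44.4° here. β=3.7, B=27.4. 9·(0.1350 − sin(2π·0.1350)/(2π)) = 0.1407 → s = 9.1407

9.1407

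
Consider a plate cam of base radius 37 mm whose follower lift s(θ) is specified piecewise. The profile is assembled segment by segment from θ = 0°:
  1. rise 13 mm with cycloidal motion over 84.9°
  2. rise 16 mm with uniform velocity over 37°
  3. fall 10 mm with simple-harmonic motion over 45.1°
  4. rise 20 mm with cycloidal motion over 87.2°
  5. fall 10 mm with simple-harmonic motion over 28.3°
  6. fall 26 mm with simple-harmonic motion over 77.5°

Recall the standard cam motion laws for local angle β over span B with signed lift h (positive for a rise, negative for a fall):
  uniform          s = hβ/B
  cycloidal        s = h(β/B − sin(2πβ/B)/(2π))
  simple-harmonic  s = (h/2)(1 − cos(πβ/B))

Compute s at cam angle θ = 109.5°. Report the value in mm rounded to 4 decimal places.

seg 1 [0°–84.9°] cycloidal, h=13: full span → s += 13 → s = 13.0000
seg 2 [84.9°–121.9°] uniform, h=16: θ=109.5° here. β=24.6, B=37. 16·24.6/37 = 10.6378 → s = 23.6378

23.6378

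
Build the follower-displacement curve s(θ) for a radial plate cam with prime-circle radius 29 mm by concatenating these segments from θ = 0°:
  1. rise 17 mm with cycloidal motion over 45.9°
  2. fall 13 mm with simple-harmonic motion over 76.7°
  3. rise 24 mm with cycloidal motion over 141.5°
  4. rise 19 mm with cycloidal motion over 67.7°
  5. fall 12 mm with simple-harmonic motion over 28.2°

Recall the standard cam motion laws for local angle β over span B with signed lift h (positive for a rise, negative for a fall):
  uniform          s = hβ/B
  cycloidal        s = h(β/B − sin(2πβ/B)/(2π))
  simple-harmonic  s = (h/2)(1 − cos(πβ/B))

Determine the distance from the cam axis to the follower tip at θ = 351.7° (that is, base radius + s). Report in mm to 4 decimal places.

seg 1 [0°–45.9°] cycloidal, h=17: full span → s += 17 → s = 17.0000
seg 2 [45.9°–122.6°] simple-harmonic, h=-13: full span → s += -13 → s = 4.0000
seg 3 [122.6°–264.1°] cycloidal, h=24: full span → s += 24 → s = 28.0000
seg 4 [264.1°–331.8°] cycloidal, h=19: full span → s += 19 → s = 47.0000
seg 5 [331.8°–360°] simple-harmonic, h=-12: θ=351.7° here. β=19.9, B=28.2. -12/2·(1 − cos(π·0.7057)) = -9.6127 → s = 37.3873
radial distance = base radius + s = 29 + 37.3873 = 66.3873

66.3873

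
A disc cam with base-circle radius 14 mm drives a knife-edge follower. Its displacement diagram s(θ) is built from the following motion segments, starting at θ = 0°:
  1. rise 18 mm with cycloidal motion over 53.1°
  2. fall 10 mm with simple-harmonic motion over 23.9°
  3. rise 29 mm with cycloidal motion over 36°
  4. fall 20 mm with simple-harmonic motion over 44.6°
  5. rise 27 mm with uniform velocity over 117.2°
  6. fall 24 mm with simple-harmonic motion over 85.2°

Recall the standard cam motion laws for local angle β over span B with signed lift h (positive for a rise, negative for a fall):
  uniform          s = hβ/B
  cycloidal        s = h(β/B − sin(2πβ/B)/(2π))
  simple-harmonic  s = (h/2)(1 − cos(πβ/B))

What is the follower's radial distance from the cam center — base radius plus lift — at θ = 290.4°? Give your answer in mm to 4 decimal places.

seg 1 [0°–53.1°] cycloidal, h=18: full span → s += 18 → s = 18.0000
seg 2 [53.1°–77°] simple-harmonic, h=-10: full span → s += -10 → s = 8.0000
seg 3 [77°–113°] cycloidal, h=29: full span → s += 29 → s = 37.0000
seg 4 [113°–157.6°] simple-harmonic, h=-20: full span → s += -20 → s = 17.0000
seg 5 [157.6°–274.8°] uniform, h=27: full span → s += 27 → s = 44.0000
seg 6 [274.8°–360°] simple-harmonic, h=-24: θ=290.4° here. β=15.6, B=85.2. -24/2·(1 − cos(π·0.1831)) = -1.9311 → s = 42.0689
radial distance = base radius + s = 14 + 42.0689 = 56.0689

56.0689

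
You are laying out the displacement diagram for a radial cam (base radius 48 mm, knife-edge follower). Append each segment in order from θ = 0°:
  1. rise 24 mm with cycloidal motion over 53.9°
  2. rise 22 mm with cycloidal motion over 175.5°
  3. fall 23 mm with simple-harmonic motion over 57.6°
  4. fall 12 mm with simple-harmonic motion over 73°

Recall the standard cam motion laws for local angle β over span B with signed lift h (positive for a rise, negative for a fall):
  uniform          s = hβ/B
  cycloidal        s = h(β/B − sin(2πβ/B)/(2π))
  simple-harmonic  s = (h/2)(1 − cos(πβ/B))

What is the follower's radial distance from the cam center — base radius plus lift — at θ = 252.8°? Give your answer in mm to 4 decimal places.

seg 1 [0°–53.9°] cycloidal, h=24: full span → s += 24 → s = 24.0000
seg 2 [53.9°–229.4°] cycloidal, h=22: full span → s += 22 → s = 46.0000
seg 3 [229.4°–287°] simple-harmonic, h=-23: θ=252.8° here. β=23.4, B=57.6. -23/2·(1 − cos(π·0.4063)) = -8.1617 → s = 37.8383
radial distance = base radius + s = 48 + 37.8383 = 85.8383

85.8383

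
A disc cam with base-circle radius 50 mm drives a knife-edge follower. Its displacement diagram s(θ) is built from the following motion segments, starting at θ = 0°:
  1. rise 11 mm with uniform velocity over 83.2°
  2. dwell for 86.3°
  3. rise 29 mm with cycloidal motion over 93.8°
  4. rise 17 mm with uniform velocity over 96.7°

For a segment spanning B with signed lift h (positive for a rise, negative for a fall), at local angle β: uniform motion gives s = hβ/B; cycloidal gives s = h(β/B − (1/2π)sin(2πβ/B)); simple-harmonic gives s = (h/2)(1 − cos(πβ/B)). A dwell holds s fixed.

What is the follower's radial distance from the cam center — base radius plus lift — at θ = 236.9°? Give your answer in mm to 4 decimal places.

seg 1 [0°–83.2°] uniform, h=11: full span → s += 11 → s = 11.0000
seg 2 [83.2°–169.5°] dwell: s stays 11.0000
seg 3 [169.5°–263.3°] cycloidal, h=29: θ=236.9° here. β=67.4, B=93.8. 29·(0.7186 − sin(2π·0.7186)/(2π)) = 25.3636 → s = 36.3636
radial distance = base radius + s = 50 + 36.3636 = 86.3636

86.3636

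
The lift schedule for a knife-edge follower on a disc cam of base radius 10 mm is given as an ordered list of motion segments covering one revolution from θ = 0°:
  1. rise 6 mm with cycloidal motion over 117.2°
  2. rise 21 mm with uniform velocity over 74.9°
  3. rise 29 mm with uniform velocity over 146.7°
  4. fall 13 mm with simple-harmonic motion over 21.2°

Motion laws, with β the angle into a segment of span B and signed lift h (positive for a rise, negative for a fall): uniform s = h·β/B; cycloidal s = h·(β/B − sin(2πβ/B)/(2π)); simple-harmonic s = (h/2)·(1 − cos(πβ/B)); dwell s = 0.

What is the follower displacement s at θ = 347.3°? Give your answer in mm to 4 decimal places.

seg 1 [0°–117.2°] cycloidal, h=6: full span → s += 6 → s = 6.0000
seg 2 [117.2°–192.1°] uniform, h=21: full span → s += 21 → s = 27.0000
seg 3 [192.1°–338.8°] uniform, h=29: full span → s += 29 → s = 56.0000
seg 4 [338.8°–360°] simple-harmonic, h=-13: θ=347.3° here. β=8.5, B=21.2. -13/2·(1 − cos(π·0.4009)) = -4.5097 → s = 51.4903

51.4903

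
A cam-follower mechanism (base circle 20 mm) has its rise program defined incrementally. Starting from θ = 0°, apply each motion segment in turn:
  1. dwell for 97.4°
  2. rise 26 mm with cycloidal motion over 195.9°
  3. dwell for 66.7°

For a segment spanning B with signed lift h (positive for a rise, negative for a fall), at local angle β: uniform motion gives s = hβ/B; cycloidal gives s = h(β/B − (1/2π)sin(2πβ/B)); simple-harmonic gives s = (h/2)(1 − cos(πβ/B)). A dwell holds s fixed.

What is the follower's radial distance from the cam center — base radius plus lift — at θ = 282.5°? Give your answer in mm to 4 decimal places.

seg 1 [0°–97.4°] dwell: s stays 0.0000
seg 2 [97.4°–293.3°] cycloidal, h=26: θ=282.5° here. β=185.1, B=195.9. 26·(0.9449 − sin(2π·0.9449)/(2π)) = 25.9715 → s = 25.9715
radial distance = base radius + s = 20 + 25.9715 = 45.9715

45.9715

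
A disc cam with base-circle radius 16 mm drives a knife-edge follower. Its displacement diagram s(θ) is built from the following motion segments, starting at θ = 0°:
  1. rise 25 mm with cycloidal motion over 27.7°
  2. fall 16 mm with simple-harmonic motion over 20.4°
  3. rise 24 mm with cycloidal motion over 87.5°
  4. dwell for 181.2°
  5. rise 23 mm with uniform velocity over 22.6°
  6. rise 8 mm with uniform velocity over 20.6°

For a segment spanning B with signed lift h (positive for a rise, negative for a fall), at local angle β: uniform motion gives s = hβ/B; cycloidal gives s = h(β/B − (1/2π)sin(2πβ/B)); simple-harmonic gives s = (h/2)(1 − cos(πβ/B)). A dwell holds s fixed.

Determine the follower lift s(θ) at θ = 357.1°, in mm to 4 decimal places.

seg 1 [0°–27.7°] cycloidal, h=25: full span → s += 25 → s = 25.0000
seg 2 [27.7°–48.1°] simple-harmonic, h=-16: full span → s += -16 → s = 9.0000
seg 3 [48.1°–135.6°] cycloidal, h=24: full span → s += 24 → s = 33.0000
seg 4 [135.6°–316.8°] dwell: s stays 33.0000
seg 5 [316.8°–339.4°] uniform, h=23: full span → s += 23 → s = 56.0000
seg 6 [339.4°–360°] uniform, h=8: θ=357.1° here. β=17.7, B=20.6. 8·17.7/20.6 = 6.8738 → s = 62.8738

62.8738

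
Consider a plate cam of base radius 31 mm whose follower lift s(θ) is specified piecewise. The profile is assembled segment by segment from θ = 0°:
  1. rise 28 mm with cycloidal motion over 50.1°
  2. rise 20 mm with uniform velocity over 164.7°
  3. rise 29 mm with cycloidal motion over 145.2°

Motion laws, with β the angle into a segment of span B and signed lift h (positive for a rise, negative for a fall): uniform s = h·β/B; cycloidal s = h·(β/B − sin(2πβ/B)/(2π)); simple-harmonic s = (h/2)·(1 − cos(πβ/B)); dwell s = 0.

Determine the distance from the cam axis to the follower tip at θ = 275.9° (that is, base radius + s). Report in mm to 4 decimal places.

seg 1 [0°–50.1°] cycloidal, h=28: full span → s += 28 → s = 28.0000
seg 2 [50.1°–214.8°] uniform, h=20: full span → s += 20 → s = 48.0000
seg 3 [214.8°–360°] cycloidal, h=29: θ=275.9° here. β=61.1, B=145.2. 29·(0.4208 − sin(2π·0.4208)/(2π)) = 10.0000 → s = 58.0000
radial distance = base radius + s = 31 + 58.0000 = 89.0000

89.0000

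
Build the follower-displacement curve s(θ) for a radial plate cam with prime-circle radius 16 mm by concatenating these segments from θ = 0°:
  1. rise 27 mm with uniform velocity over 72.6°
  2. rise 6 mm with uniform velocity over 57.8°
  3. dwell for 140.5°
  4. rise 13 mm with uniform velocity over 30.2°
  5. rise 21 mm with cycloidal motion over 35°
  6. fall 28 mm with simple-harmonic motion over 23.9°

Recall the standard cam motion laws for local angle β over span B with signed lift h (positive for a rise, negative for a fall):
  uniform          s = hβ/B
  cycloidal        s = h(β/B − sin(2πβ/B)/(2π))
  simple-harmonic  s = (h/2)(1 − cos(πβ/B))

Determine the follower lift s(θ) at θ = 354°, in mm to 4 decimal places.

seg 1 [0°–72.6°] uniform, h=27: full span → s += 27 → s = 27.0000
seg 2 [72.6°–130.4°] uniform, h=6: full span → s += 6 → s = 33.0000
seg 3 [130.4°–270.9°] dwell: s stays 33.0000
seg 4 [270.9°–301.1°] uniform, h=13: full span → s += 13 → s = 46.0000
seg 5 [301.1°–336.1°] cycloidal, h=21: full span → s += 21 → s = 67.0000
seg 6 [336.1°–360°] simple-harmonic, h=-28: θ=354° here. β=17.9, B=23.9. -28/2·(1 − cos(π·0.7490)) = -23.8669 → s = 43.1331

43.1331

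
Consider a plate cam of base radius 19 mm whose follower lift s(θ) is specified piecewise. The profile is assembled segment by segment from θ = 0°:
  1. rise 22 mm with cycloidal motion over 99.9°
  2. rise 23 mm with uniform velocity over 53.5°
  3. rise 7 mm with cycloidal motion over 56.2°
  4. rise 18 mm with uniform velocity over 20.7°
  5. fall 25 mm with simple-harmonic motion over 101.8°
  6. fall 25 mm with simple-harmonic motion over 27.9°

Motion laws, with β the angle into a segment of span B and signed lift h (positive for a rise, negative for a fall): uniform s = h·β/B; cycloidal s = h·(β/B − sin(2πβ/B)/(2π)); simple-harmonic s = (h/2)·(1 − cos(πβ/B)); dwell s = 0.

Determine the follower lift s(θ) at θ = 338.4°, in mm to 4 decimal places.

seg 1 [0°–99.9°] cycloidal, h=22: full span → s += 22 → s = 22.0000
seg 2 [99.9°–153.4°] uniform, h=23: full span → s += 23 → s = 45.0000
seg 3 [153.4°–209.6°] cycloidal, h=7: full span → s += 7 → s = 52.0000
seg 4 [209.6°–230.3°] uniform, h=18: full span → s += 18 → s = 70.0000
seg 5 [230.3°–332.1°] simple-harmonic, h=-25: full span → s += -25 → s = 45.0000
seg 6 [332.1°–360°] simple-harmonic, h=-25: θ=338.4° here. β=6.3, B=27.9. -25/2·(1 − cos(π·0.2258)) = -3.0155 → s = 41.9845

41.9845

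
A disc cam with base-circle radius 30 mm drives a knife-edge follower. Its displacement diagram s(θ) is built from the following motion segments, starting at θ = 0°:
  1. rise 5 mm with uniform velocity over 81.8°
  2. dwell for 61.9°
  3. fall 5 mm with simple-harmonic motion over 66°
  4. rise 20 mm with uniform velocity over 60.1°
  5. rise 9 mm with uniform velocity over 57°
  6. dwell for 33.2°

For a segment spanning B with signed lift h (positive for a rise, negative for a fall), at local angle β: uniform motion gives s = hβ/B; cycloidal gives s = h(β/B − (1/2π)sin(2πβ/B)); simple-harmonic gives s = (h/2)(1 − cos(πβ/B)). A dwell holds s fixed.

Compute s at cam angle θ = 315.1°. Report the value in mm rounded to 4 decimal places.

seg 1 [0°–81.8°] uniform, h=5: full span → s += 5 → s = 5.0000
seg 2 [81.8°–143.7°] dwell: s stays 5.0000
seg 3 [143.7°–209.7°] simple-harmonic, h=-5: full span → s += -5 → s = 0.0000
seg 4 [209.7°–269.8°] uniform, h=20: full span → s += 20 → s = 20.0000
seg 5 [269.8°–326.8°] uniform, h=9: θ=315.1° here. β=45.3, B=57. 9·45.3/57 = 7.1526 → s = 27.1526

27.1526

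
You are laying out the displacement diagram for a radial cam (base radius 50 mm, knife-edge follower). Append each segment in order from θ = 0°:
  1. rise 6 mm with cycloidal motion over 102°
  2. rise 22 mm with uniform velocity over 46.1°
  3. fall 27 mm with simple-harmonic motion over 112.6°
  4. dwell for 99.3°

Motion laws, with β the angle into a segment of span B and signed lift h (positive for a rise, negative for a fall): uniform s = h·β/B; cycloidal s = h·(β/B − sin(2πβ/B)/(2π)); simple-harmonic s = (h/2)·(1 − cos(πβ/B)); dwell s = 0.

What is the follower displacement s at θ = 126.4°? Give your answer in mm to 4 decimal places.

seg 1 [0°–102°] cycloidal, h=6: full span → s += 6 → s = 6.0000
seg 2 [102°–148.1°] uniform, h=22: θ=126.4° here. β=24.4, B=46.1. 22·24.4/46.1 = 11.6443 → s = 17.6443

17.6443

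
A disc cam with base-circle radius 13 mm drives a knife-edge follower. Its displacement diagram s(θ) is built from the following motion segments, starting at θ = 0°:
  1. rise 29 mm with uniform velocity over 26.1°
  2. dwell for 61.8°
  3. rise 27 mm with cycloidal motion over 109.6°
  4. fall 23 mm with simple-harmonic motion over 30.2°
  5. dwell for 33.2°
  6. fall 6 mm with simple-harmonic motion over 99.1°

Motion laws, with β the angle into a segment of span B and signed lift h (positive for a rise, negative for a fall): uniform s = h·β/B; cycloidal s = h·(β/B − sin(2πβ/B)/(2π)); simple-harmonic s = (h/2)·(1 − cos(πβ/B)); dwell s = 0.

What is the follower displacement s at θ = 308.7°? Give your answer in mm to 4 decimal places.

seg 1 [0°–26.1°] uniform, h=29: full span → s += 29 → s = 29.0000
seg 2 [26.1°–87.9°] dwell: s stays 29.0000
seg 3 [87.9°–197.5°] cycloidal, h=27: full span → s += 27 → s = 56.0000
seg 4 [197.5°–227.7°] simple-harmonic, h=-23: full span → s += -23 → s = 33.0000
seg 5 [227.7°–260.9°] dwell: s stays 33.0000
seg 6 [260.9°–360°] simple-harmonic, h=-6: θ=308.7° here. β=47.8, B=99.1. -6/2·(1 − cos(π·0.4823)) = -2.8337 → s = 30.1663

30.1663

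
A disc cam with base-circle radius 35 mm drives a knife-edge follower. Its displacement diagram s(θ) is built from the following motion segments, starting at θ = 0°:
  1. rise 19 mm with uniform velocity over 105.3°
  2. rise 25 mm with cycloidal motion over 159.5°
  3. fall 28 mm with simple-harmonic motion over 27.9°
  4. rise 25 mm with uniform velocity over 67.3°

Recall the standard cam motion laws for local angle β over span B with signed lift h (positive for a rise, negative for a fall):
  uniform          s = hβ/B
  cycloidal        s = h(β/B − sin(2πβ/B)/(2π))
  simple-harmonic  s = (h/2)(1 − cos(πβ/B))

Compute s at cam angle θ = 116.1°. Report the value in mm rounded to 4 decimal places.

seg 1 [0°–105.3°] uniform, h=19: full span → s += 19 → s = 19.0000
seg 2 [105.3°–264.8°] cycloidal, h=25: θ=116.1° here. β=10.8, B=159.5. 25·(0.0677 − sin(2π·0.0677)/(2π)) = 0.0506 → s = 19.0506

19.0506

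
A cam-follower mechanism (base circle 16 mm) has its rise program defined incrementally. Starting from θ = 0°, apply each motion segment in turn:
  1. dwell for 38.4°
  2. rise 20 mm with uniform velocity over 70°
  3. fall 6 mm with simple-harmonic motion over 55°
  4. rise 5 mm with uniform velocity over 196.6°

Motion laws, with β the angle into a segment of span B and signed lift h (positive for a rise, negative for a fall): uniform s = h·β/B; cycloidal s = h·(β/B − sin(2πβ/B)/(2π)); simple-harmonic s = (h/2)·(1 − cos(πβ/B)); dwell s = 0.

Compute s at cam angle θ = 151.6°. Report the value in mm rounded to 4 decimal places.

seg 1 [0°–38.4°] dwell: s stays 0.0000
seg 2 [38.4°–108.4°] uniform, h=20: full span → s += 20 → s = 20.0000
seg 3 [108.4°–163.4°] simple-harmonic, h=-6: θ=151.6° here. β=43.2, B=55. -6/2·(1 − cos(π·0.7855)) = -5.3440 → s = 14.6560

14.6560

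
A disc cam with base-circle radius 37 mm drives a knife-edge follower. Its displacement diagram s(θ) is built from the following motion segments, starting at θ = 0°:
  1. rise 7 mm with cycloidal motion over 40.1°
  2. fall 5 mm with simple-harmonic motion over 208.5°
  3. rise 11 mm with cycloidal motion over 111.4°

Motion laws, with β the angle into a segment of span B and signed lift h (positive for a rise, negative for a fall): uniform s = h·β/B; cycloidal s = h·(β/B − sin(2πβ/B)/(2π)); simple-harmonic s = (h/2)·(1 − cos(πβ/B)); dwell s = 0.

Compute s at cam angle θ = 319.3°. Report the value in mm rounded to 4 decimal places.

seg 1 [0°–40.1°] cycloidal, h=7: full span → s += 7 → s = 7.0000
seg 2 [40.1°–248.6°] simple-harmonic, h=-5: full span → s += -5 → s = 2.0000
seg 3 [248.6°–360°] cycloidal, h=11: θ=319.3° here. β=70.7, B=111.4. 11·(0.6346 − sin(2π·0.6346)/(2π)) = 8.2918 → s = 10.2918

10.2918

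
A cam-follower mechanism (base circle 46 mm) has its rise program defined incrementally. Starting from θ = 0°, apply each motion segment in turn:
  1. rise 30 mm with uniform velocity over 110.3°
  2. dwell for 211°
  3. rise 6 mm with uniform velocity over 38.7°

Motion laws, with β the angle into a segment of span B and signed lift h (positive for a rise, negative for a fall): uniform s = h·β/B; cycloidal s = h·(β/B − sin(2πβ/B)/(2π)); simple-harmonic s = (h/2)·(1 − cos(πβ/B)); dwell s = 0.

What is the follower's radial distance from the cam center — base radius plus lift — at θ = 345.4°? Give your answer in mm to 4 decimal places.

seg 1 [0°–110.3°] uniform, h=30: full span → s += 30 → s = 30.0000
seg 2 [110.3°–321.3°] dwell: s stays 30.0000
seg 3 [321.3°–360°] uniform, h=6: θ=345.4° here. β=24.1, B=38.7. 6·24.1/38.7 = 3.7364 → s = 33.7364
radial distance = base radius + s = 46 + 33.7364 = 79.7364

79.7364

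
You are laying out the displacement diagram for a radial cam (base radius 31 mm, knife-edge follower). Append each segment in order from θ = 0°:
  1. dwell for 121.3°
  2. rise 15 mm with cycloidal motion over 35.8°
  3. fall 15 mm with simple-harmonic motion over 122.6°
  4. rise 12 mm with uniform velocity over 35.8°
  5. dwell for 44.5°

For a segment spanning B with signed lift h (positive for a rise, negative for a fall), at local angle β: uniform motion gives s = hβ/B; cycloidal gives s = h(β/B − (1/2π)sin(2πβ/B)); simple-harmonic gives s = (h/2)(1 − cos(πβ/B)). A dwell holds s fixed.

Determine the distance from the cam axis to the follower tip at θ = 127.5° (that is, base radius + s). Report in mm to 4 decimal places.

seg 1 [0°–121.3°] dwell: s stays 0.0000
seg 2 [121.3°–157.1°] cycloidal, h=15: θ=127.5° here. β=6.2, B=35.8. 15·(0.1732 − sin(2π·0.1732)/(2π)) = 0.4831 → s = 0.4831
radial distance = base radius + s = 31 + 0.4831 = 31.4831

31.4831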